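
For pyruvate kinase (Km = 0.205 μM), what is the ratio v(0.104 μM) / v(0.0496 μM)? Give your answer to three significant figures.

1.73

Since Vmax cancels, v₂/v₁ = [S]₂(Km+[S]₁) / [S]₁(Km+[S]₂).
= 0.104×(0.205+0.0496) / (0.0496×(0.205+0.104)) = 0.02648/0.01533 = 1.73.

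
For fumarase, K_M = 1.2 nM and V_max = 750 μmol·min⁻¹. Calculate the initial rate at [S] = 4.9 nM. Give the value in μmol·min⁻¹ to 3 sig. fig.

v = Vmax·[S]/(Km + [S]) = 750 × 4.9 / (1.2 + 4.9)
  = 3675 / 6.100 = 602 μmol·min⁻¹.

602 μmol·min⁻¹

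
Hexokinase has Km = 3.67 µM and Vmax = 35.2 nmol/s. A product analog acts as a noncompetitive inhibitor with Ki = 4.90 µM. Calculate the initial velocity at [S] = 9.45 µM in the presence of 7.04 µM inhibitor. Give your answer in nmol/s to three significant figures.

10.4 nmol/s

α = 1 + [I]/Ki = 1 + 7.04/4.90 = 2.437.
For a noncompetitive inhibitor, Vmax is reduced to Vmax/α while Km is unchanged: Km,app = 3.67 µM, Vmax,app = 14.4 nmol/s.
v = Vmax,app·[S]/(Km,app + [S]) = 14.4 × 9.45/(3.67 + 9.45) = 10.4 nmol/s.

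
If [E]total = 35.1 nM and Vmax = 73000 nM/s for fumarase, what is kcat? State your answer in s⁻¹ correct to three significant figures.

2080 s⁻¹

kcat = Vmax/[E]total = 73000 nM/s / 35.1 nM = 2080 s⁻¹.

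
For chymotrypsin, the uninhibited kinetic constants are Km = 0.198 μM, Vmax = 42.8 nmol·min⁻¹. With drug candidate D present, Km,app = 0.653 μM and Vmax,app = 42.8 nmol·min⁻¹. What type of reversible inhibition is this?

competitive

Km increases (0.198 → 0.653 μM) while Vmax is unchanged — the hallmark of competitive inhibition.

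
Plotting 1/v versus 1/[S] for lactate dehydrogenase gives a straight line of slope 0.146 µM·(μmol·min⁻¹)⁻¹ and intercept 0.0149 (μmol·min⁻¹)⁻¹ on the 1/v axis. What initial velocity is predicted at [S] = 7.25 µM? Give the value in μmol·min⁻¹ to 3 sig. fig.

28.5 μmol·min⁻¹

The y-intercept is 1/Vmax, so Vmax = 1/0.0149 = 67.1 μmol·min⁻¹.
The slope is Km/Vmax, so Km = 0.146 × 67.1 = 9.80 µM.
Then v = 67.1 × 7.25/(9.80 + 7.25) = 28.5 μmol·min⁻¹.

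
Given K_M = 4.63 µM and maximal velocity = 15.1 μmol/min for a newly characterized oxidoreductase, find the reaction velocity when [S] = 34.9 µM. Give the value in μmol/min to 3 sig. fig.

13.3 μmol/min

[S]/(Km+[S]) = 34.9/39.53 = 0.8829, the fractional saturation.
v = 0.8829 × Vmax = 0.8829 × 15.1 = 13.3 μmol/min.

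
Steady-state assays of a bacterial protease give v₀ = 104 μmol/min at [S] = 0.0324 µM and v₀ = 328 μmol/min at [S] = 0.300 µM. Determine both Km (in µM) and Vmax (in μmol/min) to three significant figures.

In reciprocal form, 1/v = (Km/Vmax)·(1/[S]) + 1/Vmax. The two points give (1/[S], 1/v) = (30.86, 0.009615) and (3.333, 0.003049).
Slope = (0.009615 − 0.003049)/(30.86 − 3.333) = 0.0002385; intercept = 0.009615 − 0.0002385×30.86 = 0.002254.
Vmax = 1/intercept = 444 μmol/min; Km = slope × Vmax = 0.0002385 × 444 = 0.106 µM.

Km = 0.106 µM; Vmax = 444 μmol/min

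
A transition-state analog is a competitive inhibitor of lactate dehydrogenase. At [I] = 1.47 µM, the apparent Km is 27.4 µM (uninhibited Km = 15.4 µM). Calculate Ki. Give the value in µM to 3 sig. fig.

Competitive: Km,app = α·Km with α = 1 + [I]/Ki.
α = Km,app/Km = 27.4/15.4 = 1.779.
Since α = 1 + [I]/Ki, [I]/Ki = 1.779 − 1 = 0.7792 and Ki = 1.47/0.7792 = 1.89 µM.

1.89 µM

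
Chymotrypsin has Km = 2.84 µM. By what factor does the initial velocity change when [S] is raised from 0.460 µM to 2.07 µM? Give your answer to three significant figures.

3.02

Since Vmax cancels, v₂/v₁ = [S]₂(Km+[S]₁) / [S]₁(Km+[S]₂).
= 2.07×(2.84+0.460) / (0.460×(2.84+2.07)) = 6.831/2.259 = 3.02.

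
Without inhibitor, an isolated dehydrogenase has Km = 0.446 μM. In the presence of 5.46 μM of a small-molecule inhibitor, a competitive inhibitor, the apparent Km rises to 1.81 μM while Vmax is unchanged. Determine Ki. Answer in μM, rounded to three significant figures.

Competitive: Km,app = α·Km with α = 1 + [I]/Ki.
α = Km,app/Km = 1.81/0.446 = 4.058.
Ki = [I]/(α − 1) = 5.46/3.058 = 1.79 μM.

1.79 μM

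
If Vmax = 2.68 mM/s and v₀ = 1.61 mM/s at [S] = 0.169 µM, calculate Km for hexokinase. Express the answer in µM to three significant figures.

0.112 µM

From v = Vmax[S]/(Km+[S]), Km = [S](Vmax − v)/v.
Km = 0.169 × (2.68 − 1.61) / 1.61 = 0.1808/1.61 = 0.112 µM.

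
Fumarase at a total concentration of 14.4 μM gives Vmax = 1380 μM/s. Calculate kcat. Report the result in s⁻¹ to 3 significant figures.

kcat = Vmax/[E]total = 1380 μM/s / 14.4 μM = 95.8 s⁻¹.

95.8 s⁻¹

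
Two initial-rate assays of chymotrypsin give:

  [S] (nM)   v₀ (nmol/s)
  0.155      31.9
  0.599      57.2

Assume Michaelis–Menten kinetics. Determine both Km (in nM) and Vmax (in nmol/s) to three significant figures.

Km = 0.229 nM; Vmax = 79.1 nmol/s

From v = Vmax[S]/(Km+[S]), each point gives Vmax = v(Km+[S])/[S].
Equating: 31.9(Km+0.155)/0.155 = 57.2(Km+0.599)/0.599.
205.8·Km + 31.9 = 95.49·Km + 57.2, so (205.8 − 95.49)·Km = 57.2 − 31.9.
Km = 25.30/110.3 = 0.229 nM; then Vmax = 31.9(0.229+0.155)/0.155 = 79.1 nmol/s.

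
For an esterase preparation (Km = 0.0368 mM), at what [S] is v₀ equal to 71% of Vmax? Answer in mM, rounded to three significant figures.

v/Vmax = [S]/(Km+[S]) = 0.71, so [S] = Km·0.71/(1 − 0.71) = 0.0368 × 2.448.
[S] = 0.0901 mM.

0.0901 mM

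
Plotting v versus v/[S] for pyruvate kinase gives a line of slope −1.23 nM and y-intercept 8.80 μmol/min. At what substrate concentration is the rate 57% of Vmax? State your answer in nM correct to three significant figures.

The Eadie–Hofstee slope gives Km = 1.23 nM (slope = −Km).
v/Vmax = [S]/(Km+[S]) = 0.57 ⇒ [S] = Km·0.57/(1−0.57) = 1.23 × 1.326 = 1.63 nM.

1.63 nM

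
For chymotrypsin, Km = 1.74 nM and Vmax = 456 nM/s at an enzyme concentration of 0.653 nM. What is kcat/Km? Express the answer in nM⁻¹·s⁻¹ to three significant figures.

401 nM⁻¹·s⁻¹

kcat = Vmax/[E]total = 456/0.653 = 698 s⁻¹.
kcat/Km = 698/1.74 = 401 nM⁻¹·s⁻¹.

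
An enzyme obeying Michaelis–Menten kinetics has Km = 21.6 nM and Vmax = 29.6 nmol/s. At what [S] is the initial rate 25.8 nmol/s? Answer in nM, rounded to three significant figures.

147 nM

The required fractional saturation is v/Vmax = 25.8/29.6 = 0.8716.
Then [S]/(Km+[S]) = 0.8716 ⇒ [S] = 21.6 × 0.8716/(1 − 0.8716) = 147 nM.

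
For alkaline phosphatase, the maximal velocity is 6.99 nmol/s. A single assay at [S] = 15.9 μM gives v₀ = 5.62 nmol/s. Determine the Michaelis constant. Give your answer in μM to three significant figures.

From v = Vmax[S]/(Km+[S]), Km = [S](Vmax − v)/v.
Km = 15.9 × (6.99 − 5.62) / 5.62 = 21.78/5.62 = 3.88 μM.

3.88 μM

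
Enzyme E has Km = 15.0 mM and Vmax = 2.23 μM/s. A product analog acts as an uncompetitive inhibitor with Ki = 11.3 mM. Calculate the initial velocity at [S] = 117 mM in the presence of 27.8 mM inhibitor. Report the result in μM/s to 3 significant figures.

0.621 μM/s

α = 1 + [I]/Ki = 1 + 27.8/11.3 = 3.460.
For an uncompetitive inhibitor, both parameters are divided by α, giving Vmax/α and Km/α: Km,app = 4.34 mM, Vmax,app = 0.644 μM/s.
v = Vmax,app·[S]/(Km,app + [S]) = 0.644 × 117/(4.34 + 117) = 0.621 μM/s.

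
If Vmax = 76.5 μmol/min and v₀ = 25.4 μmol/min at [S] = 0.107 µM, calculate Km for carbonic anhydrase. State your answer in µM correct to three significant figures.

0.215 µM

v/Vmax = 25.4/76.5 = 0.3320 = [S]/(Km+[S]).
So Km + [S] = [S]/0.3320 = 0.3223 µM, giving Km = 0.3223 − 0.107 = 0.215 µM.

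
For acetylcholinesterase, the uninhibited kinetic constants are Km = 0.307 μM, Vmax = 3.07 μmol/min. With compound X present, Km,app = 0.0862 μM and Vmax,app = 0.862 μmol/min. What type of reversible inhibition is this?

Both Km and Vmax decrease by the same factor (~3.56-fold) — characteristic of uncompetitive inhibition.

uncompetitive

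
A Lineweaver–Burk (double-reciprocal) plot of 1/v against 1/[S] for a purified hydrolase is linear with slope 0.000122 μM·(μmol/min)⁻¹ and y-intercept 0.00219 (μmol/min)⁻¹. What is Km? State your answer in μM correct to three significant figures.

0.0557 μM

y-intercept = 1/Vmax ⇒ Vmax = 457 μmol/min; slope = Km/Vmax ⇒ Km = slope × Vmax.
Km = 0.000122 × 457 = 0.0557 μM.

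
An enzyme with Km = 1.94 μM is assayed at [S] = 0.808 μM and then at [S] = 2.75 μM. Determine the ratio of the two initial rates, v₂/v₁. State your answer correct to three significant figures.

Since Vmax cancels, v₂/v₁ = [S]₂(Km+[S]₁) / [S]₁(Km+[S]₂).
= 2.75×(1.94+0.808) / (0.808×(1.94+2.75)) = 7.557/3.790 = 1.99.

1.99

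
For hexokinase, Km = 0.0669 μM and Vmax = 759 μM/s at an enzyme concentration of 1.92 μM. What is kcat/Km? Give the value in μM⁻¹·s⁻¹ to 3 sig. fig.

kcat = Vmax/[E]total = 759/1.92 = 395 s⁻¹.
kcat/Km = 395/0.0669 = 5910 μM⁻¹·s⁻¹.

5910 μM⁻¹·s⁻¹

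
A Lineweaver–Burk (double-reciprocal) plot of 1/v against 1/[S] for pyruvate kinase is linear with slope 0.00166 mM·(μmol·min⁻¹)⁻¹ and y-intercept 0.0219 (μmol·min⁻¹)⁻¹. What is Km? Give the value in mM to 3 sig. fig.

0.0758 mM

y-intercept = 1/Vmax ⇒ Vmax = 45.7 μmol·min⁻¹; slope = Km/Vmax ⇒ Km = slope × Vmax.
Km = 0.00166 × 45.7 = 0.0758 mM.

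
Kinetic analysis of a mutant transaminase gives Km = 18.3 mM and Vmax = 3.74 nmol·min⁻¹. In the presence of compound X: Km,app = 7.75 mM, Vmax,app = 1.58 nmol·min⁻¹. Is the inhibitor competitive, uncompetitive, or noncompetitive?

uncompetitive

Both Km and Vmax decrease by the same factor (~2.36-fold) — characteristic of uncompetitive inhibition.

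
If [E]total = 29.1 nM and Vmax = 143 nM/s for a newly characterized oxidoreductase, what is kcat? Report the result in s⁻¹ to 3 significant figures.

kcat = Vmax/[E]total = 143 nM/s / 29.1 nM = 4.91 s⁻¹.

4.91 s⁻¹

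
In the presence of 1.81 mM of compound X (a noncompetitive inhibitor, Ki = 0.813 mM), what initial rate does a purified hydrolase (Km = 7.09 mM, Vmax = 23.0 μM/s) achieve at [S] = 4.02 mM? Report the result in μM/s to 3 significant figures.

With α = 1 + [I]/Ki = 1 + 1.81/0.813 = 3.226, the noncompetitive rate law is v = (Vmax/α)·[S] / (Km + [S]).
v = (23.0/3.226)×4.02 / (7.09 + 4.02) = 28.66/11.11 = 2.58 μM/s.

2.58 μM/s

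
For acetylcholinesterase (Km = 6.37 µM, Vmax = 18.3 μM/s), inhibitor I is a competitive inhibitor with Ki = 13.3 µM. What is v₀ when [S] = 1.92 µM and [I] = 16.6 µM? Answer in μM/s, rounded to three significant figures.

α = 1 + [I]/Ki = 1 + 16.6/13.3 = 2.248.
For a competitive inhibitor, Vmax is unchanged and the apparent Km becomes α·Km: Km,app = 14.3 µM, Vmax,app = 18.3 μM/s.
v = Vmax,app·[S]/(Km,app + [S]) = 18.3 × 1.92/(14.3 + 1.92) = 2.16 μM/s.

2.16 μM/s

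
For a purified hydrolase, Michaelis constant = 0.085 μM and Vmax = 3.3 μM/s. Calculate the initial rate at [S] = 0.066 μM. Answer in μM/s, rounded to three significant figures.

[S]/(Km+[S]) = 0.066/0.1510 = 0.4371, the fractional saturation.
v = 0.4371 × Vmax = 0.4371 × 3.3 = 1.44 μM/s.

1.44 μM/s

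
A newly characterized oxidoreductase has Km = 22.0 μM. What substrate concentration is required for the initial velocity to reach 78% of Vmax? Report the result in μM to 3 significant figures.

78.0 μM

v/Vmax = [S]/(Km+[S]) = 0.78, so [S] = Km·0.78/(1 − 0.78) = 22.0 × 3.545.
[S] = 78.0 μM.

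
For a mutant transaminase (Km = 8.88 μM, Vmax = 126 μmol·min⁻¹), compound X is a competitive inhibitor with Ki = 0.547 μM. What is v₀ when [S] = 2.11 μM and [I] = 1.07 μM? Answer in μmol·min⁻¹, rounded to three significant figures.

9.37 μmol·min⁻¹

α = 1 + [I]/Ki = 1 + 1.07/0.547 = 2.956.
For a competitive inhibitor, Vmax is unchanged and the apparent Km becomes α·Km: Km,app = 26.3 μM, Vmax,app = 126 μmol·min⁻¹.
v = Vmax,app·[S]/(Km,app + [S]) = 126 × 2.11/(26.3 + 2.11) = 9.37 μmol·min⁻¹.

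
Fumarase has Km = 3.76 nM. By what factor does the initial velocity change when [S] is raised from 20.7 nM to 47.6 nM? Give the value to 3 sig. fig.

1.10

The fractional saturations are [S]/(Km+[S]) = 20.7/24.46 = 0.8463 and 47.6/51.36 = 0.9268.
v₂/v₁ is just their ratio: 0.9268/0.8463 = 1.10.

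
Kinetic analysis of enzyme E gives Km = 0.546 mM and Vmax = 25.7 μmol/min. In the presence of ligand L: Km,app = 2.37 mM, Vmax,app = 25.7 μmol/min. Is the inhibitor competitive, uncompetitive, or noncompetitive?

competitive

Km increases (0.546 → 2.37 mM) while Vmax is unchanged — the hallmark of competitive inhibition.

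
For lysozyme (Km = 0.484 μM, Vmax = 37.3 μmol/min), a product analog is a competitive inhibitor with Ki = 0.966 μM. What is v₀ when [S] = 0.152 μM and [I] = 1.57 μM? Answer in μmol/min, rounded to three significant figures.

With α = 1 + [I]/Ki = 1 + 1.57/0.966 = 2.625, the competitive rate law is v = Vmax[S] / (αKm + [S]).
v = 37.3×0.152 / (2.625×0.484 + 0.152) = 5.670/1.423 = 3.99 μmol/min.

3.99 μmol/min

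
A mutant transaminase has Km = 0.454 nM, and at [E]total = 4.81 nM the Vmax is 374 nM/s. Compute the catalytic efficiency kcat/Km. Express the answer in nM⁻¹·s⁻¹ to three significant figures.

kcat = Vmax/[E]total = 374/4.81 = 77.8 s⁻¹.
kcat/Km = 77.8/0.454 = 171 nM⁻¹·s⁻¹.

171 nM⁻¹·s⁻¹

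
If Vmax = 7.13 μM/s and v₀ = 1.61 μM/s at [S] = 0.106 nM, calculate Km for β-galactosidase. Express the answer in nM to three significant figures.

0.363 nM

From v = Vmax[S]/(Km+[S]), Km = [S](Vmax − v)/v.
Km = 0.106 × (7.13 − 1.61) / 1.61 = 0.5851/1.61 = 0.363 nM.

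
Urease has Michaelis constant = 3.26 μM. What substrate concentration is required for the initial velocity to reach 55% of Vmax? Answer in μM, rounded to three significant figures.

3.98 μM

v/Vmax = [S]/(Km+[S]) = 0.55, so [S] = Km·0.55/(1 − 0.55) = 3.26 × 1.222.
[S] = 3.98 μM.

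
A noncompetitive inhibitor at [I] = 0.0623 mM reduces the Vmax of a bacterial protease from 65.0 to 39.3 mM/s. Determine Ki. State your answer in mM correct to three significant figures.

0.0953 mM

Noncompetitive: Vmax,app = Vmax/α with α = 1 + [I]/Ki.
α = Vmax/Vmax,app = 65.0/39.3 = 1.654.
Ki = [I]/(α − 1) = 0.0623/0.6539 = 0.0953 mM.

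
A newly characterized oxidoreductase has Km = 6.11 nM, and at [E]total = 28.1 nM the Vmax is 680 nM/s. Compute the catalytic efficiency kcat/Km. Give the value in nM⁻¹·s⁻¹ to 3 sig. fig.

kcat = Vmax/[E]total = 680/28.1 = 24.2 s⁻¹.
kcat/Km = 24.2/6.11 = 3.96 nM⁻¹·s⁻¹.

3.96 nM⁻¹·s⁻¹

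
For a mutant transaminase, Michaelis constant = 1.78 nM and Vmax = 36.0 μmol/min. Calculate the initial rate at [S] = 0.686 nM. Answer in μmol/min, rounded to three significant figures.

10.0 μmol/min

v = Vmax·[S]/(Km + [S]) = 36.0 × 0.686 / (1.78 + 0.686)
  = 24.70 / 2.466 = 10.0 μmol/min.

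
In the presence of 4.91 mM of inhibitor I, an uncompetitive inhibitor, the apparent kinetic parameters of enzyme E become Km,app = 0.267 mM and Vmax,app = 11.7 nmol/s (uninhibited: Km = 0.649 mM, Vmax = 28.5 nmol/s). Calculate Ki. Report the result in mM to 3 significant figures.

3.42 mM

Uncompetitive: Vmax,app = Vmax/α (and Km,app = Km/α) with α = 1 + [I]/Ki.
α = Vmax/Vmax,app = 28.5/11.7 = 2.436.
Ki = [I]/(α − 1) = 4.91/1.436 = 3.42 mM.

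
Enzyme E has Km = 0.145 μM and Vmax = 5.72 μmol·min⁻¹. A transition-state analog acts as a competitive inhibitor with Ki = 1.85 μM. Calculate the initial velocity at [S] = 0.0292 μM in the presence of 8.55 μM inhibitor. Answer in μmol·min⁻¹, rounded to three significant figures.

0.198 μmol·min⁻¹

α = 1 + [I]/Ki = 1 + 8.55/1.85 = 5.622.
For a competitive inhibitor, Vmax is unchanged and the apparent Km becomes α·Km: Km,app = 0.815 μM, Vmax,app = 5.72 μmol·min⁻¹.
v = Vmax,app·[S]/(Km,app + [S]) = 5.72 × 0.0292/(0.815 + 0.0292) = 0.198 μmol·min⁻¹.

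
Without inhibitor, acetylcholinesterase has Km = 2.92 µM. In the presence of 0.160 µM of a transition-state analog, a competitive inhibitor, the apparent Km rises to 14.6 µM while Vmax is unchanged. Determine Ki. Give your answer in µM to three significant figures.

0.0400 µM

Competitive: Km,app = α·Km with α = 1 + [I]/Ki.
α = Km,app/Km = 14.6/2.92 = 5.000.
Ki = [I]/(α − 1) = 0.160/4.000 = 0.0400 µM.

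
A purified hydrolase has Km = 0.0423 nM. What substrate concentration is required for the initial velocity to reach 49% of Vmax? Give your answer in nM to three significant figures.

0.0406 nM

v/Vmax = [S]/(Km+[S]) = 0.49, so [S] = Km·0.49/(1 − 0.49) = 0.0423 × 0.9608.
[S] = 0.0406 nM.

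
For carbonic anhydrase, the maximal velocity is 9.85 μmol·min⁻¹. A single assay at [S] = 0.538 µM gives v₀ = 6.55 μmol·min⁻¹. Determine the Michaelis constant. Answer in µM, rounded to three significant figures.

v/Vmax = 6.55/9.85 = 0.6650 = [S]/(Km+[S]).
So Km + [S] = [S]/0.6650 = 0.8091 µM, giving Km = 0.8091 − 0.538 = 0.271 µM.

0.271 µM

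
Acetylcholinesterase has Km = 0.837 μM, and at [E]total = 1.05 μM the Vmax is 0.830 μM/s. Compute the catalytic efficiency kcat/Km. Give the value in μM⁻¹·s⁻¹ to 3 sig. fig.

kcat = Vmax/[E]total = 0.830/1.05 = 0.790 s⁻¹.
kcat/Km = 0.790/0.837 = 0.944 μM⁻¹·s⁻¹.

0.944 μM⁻¹·s⁻¹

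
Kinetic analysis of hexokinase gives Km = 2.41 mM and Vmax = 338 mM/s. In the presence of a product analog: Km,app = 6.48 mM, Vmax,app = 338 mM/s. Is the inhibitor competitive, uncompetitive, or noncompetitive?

competitive

Km increases (2.41 → 6.48 mM) while Vmax is unchanged — the hallmark of competitive inhibition.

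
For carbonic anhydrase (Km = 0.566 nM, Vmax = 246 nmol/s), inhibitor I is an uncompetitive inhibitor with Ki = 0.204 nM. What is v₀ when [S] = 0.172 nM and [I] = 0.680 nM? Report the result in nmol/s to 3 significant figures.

With α = 1 + [I]/Ki = 1 + 0.680/0.204 = 4.333, the uncompetitive rate law is v = (Vmax/α)·[S] / (Km/α + [S]).
v = (246/4.333)×0.172 / (0.566/4.333 + 0.172) = 9.764/0.3026 = 32.3 nmol/s.

32.3 nmol/s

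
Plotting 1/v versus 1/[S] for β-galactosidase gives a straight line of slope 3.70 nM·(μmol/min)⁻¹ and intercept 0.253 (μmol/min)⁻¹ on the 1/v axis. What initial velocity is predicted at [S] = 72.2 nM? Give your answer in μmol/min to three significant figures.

The y-intercept is 1/Vmax, so Vmax = 1/0.253 = 3.95 μmol/min.
The slope is Km/Vmax, so Km = 3.70 × 3.95 = 14.6 nM.
Then v = 3.95 × 72.2/(14.6 + 72.2) = 3.29 μmol/min.

3.29 μmol/min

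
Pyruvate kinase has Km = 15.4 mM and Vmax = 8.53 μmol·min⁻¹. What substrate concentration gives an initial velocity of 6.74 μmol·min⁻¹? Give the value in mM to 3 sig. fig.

The required fractional saturation is v/Vmax = 6.74/8.53 = 0.7902.
Then [S]/(Km+[S]) = 0.7902 ⇒ [S] = 15.4 × 0.7902/(1 − 0.7902) = 58.0 mM.

58.0 mM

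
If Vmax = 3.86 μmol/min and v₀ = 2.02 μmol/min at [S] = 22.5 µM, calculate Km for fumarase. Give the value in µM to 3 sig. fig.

20.5 µM

From v = Vmax[S]/(Km+[S]), Km = [S](Vmax − v)/v.
Km = 22.5 × (3.86 − 2.02) / 2.02 = 41.40/2.02 = 20.5 µM.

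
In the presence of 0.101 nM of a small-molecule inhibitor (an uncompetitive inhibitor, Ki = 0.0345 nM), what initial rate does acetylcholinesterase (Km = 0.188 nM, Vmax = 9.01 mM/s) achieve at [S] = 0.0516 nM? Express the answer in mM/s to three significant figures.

1.19 mM/s

With α = 1 + [I]/Ki = 1 + 0.101/0.0345 = 3.928, the uncompetitive rate law is v = (Vmax/α)·[S] / (Km/α + [S]).
v = (9.01/3.928)×0.0516 / (0.188/3.928 + 0.0516) = 0.1184/0.09947 = 1.19 mM/s.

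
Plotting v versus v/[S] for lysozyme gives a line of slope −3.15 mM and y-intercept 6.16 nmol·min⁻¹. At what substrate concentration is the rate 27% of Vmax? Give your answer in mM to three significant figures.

1.17 mM

The Eadie–Hofstee slope gives Km = 3.15 mM (slope = −Km).
v/Vmax = [S]/(Km+[S]) = 0.27 ⇒ [S] = Km·0.27/(1−0.27) = 3.15 × 0.3699 = 1.17 mM.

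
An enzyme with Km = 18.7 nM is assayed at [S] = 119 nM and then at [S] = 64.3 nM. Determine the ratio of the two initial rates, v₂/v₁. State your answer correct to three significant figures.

The fractional saturations are [S]/(Km+[S]) = 119/137.7 = 0.8642 and 64.3/83.00 = 0.7747.
v₂/v₁ is just their ratio: 0.7747/0.8642 = 0.896.

0.896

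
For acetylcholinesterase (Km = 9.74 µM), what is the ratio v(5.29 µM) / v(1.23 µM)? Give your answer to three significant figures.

3.14

Since Vmax cancels, v₂/v₁ = [S]₂(Km+[S]₁) / [S]₁(Km+[S]₂).
= 5.29×(9.74+1.23) / (1.23×(9.74+5.29)) = 58.03/18.49 = 3.14.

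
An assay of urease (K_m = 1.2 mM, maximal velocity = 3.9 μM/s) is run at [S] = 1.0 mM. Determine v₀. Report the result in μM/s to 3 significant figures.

[S]/(Km+[S]) = 1.0/2.200 = 0.4545, the fractional saturation.
v = 0.4545 × Vmax = 0.4545 × 3.9 = 1.77 μM/s.

1.77 μM/s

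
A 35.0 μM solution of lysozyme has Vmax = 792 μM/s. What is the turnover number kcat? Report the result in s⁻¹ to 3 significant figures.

kcat = Vmax/[E]total = 792 μM/s / 35.0 μM = 22.6 s⁻¹.

22.6 s⁻¹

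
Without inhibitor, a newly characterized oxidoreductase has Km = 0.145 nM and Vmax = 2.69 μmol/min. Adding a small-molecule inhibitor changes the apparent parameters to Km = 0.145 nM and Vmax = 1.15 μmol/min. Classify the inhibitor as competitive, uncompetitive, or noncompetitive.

Vmax decreases (2.69 → 1.15 μmol/min) while Km is unchanged — pure noncompetitive inhibition.

noncompetitive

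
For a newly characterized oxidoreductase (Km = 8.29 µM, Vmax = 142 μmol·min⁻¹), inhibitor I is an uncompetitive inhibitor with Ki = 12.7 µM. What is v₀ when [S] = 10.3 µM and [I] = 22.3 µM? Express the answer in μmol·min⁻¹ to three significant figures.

39.9 μmol·min⁻¹

With α = 1 + [I]/Ki = 1 + 22.3/12.7 = 2.756, the uncompetitive rate law is v = (Vmax/α)·[S] / (Km/α + [S]).
v = (142/2.756)×10.3 / (8.29/2.756 + 10.3) = 530.7/13.31 = 39.9 μmol·min⁻¹.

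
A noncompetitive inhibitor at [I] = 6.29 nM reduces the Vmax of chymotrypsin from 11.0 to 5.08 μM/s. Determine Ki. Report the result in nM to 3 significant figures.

5.40 nM

Noncompetitive: Vmax,app = Vmax/α with α = 1 + [I]/Ki.
α = Vmax/Vmax,app = 11.0/5.08 = 2.165.
Since α = 1 + [I]/Ki, [I]/Ki = 2.165 − 1 = 1.165 and Ki = 6.29/1.165 = 5.40 nM.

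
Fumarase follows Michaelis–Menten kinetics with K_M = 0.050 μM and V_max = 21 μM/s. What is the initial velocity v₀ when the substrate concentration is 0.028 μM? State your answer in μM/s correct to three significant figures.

v = Vmax·[S]/(Km + [S]) = 21 × 0.028 / (0.050 + 0.028)
  = 0.5880 / 0.07800 = 7.54 μM/s.

7.54 μM/s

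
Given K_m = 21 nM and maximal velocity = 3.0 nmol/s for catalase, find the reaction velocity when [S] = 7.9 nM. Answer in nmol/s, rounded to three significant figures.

0.820 nmol/s

v = Vmax·[S]/(Km + [S]) = 3.0 × 7.9 / (21 + 7.9)
  = 23.70 / 28.90 = 0.820 nmol/s.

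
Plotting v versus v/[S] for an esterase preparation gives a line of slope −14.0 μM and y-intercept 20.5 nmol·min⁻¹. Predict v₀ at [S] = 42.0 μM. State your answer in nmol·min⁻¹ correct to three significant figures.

In the Eadie–Hofstee form v = Vmax − Km·(v/[S]), the slope is −Km and the intercept is Vmax, so Km = 14.0 μM and Vmax = 20.5 nmol·min⁻¹.
v = 20.5 × 42.0/(14.0 + 42.0) = 15.4 nmol·min⁻¹.

15.4 nmol·min⁻¹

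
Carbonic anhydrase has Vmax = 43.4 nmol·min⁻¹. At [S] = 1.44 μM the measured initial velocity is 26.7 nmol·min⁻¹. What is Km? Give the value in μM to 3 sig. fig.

From v = Vmax[S]/(Km+[S]), Km = [S](Vmax − v)/v.
Km = 1.44 × (43.4 − 26.7) / 26.7 = 24.05/26.7 = 0.901 μM.

0.901 μM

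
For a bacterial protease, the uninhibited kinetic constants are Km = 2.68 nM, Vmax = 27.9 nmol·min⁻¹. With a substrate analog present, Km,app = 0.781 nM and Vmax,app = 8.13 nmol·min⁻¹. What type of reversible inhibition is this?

Both Km and Vmax decrease by the same factor (~3.43-fold) — characteristic of uncompetitive inhibition.

uncompetitive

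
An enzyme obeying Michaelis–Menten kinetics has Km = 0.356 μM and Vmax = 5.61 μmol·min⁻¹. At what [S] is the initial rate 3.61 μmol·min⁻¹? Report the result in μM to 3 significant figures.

The required fractional saturation is v/Vmax = 3.61/5.61 = 0.6435.
Then [S]/(Km+[S]) = 0.6435 ⇒ [S] = 0.356 × 0.6435/(1 − 0.6435) = 0.643 μM.

0.643 μM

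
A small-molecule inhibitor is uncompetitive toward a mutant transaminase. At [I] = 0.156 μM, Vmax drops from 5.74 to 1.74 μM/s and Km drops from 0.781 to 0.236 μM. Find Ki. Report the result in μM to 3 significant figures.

0.0679 μM

Uncompetitive: Vmax,app = Vmax/α (and Km,app = Km/α) with α = 1 + [I]/Ki.
α = Vmax/Vmax,app = 5.74/1.74 = 3.299.
Since α = 1 + [I]/Ki, [I]/Ki = 3.299 − 1 = 2.299 and Ki = 0.156/2.299 = 0.0679 μM.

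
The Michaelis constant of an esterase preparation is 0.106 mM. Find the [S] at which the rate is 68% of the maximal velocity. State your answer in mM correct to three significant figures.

v/Vmax = [S]/(Km+[S]) = 0.68, so [S] = Km·0.68/(1 − 0.68) = 0.106 × 2.125.
[S] = 0.225 mM.

0.225 mM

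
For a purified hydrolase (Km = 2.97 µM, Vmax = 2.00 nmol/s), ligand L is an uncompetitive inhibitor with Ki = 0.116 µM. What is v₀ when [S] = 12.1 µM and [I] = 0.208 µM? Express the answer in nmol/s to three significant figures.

0.658 nmol/s

With α = 1 + [I]/Ki = 1 + 0.208/0.116 = 2.793, the uncompetitive rate law is v = (Vmax/α)·[S] / (Km/α + [S]).
v = (2.00/2.793)×12.1 / (2.97/2.793 + 12.1) = 8.664/13.16 = 0.658 nmol/s.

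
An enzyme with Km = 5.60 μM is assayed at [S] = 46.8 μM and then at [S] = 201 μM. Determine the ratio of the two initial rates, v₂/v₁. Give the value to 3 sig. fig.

The fractional saturations are [S]/(Km+[S]) = 46.8/52.40 = 0.8931 and 201/206.6 = 0.9729.
v₂/v₁ is just their ratio: 0.9729/0.8931 = 1.09.

1.09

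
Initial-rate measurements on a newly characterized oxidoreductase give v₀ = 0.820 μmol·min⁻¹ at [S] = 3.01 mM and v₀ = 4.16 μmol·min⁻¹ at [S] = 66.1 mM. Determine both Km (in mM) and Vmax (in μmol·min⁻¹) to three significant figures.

In reciprocal form, 1/v = (Km/Vmax)·(1/[S]) + 1/Vmax. The two points give (1/[S], 1/v) = (0.3322, 1.220) and (0.01513, 0.2404).
Slope = (1.220 − 0.2404)/(0.3322 − 0.01513) = 3.088; intercept = 1.220 − 3.088×0.3322 = 0.1937.
Vmax = 1/intercept = 5.16 μmol·min⁻¹; Km = slope × Vmax = 3.088 × 5.16 = 15.9 mM.

Km = 15.9 mM; Vmax = 5.16 μmol·min⁻¹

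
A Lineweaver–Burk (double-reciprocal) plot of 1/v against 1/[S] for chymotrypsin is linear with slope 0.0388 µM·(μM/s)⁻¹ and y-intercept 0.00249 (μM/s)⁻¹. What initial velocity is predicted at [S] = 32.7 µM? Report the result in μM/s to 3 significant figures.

272 μM/s

The y-intercept is 1/Vmax, so Vmax = 1/0.00249 = 402 μM/s.
The slope is Km/Vmax, so Km = 0.0388 × 402 = 15.6 µM.
Then v = 402 × 32.7/(15.6 + 32.7) = 272 μM/s.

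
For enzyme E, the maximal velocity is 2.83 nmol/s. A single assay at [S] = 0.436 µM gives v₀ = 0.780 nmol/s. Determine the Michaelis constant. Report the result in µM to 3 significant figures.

v/Vmax = 0.780/2.83 = 0.2756 = [S]/(Km+[S]).
So Km + [S] = [S]/0.2756 = 1.582 µM, giving Km = 1.582 − 0.436 = 1.15 µM.

1.15 µM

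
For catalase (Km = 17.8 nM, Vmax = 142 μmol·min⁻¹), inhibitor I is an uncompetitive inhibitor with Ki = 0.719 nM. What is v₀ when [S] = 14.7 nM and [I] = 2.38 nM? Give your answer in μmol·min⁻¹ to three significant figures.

25.7 μmol·min⁻¹

α = 1 + [I]/Ki = 1 + 2.38/0.719 = 4.310.
For an uncompetitive inhibitor, both parameters are divided by α, giving Vmax/α and Km/α: Km,app = 4.13 nM, Vmax,app = 32.9 μmol·min⁻¹.
v = Vmax,app·[S]/(Km,app + [S]) = 32.9 × 14.7/(4.13 + 14.7) = 25.7 μmol·min⁻¹.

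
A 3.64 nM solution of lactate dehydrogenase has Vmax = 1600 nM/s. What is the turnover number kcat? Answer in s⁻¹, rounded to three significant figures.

440 s⁻¹

kcat = Vmax/[E]total = 1600 nM/s / 3.64 nM = 440 s⁻¹.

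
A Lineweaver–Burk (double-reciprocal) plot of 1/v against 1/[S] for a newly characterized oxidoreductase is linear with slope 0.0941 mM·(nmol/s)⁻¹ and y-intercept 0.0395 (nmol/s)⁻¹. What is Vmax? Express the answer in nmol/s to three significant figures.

The y-intercept of a Lineweaver–Burk plot equals 1/Vmax, so Vmax = 1/0.0395 = 25.3 nmol/s.

25.3 nmol/s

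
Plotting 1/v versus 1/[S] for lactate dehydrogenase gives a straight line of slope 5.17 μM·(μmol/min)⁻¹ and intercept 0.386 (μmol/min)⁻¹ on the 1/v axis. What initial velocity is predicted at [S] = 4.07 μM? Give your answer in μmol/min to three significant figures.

The y-intercept is 1/Vmax, so Vmax = 1/0.386 = 2.59 μmol/min.
The slope is Km/Vmax, so Km = 5.17 × 2.59 = 13.4 μM.
Then v = 2.59 × 4.07/(13.4 + 4.07) = 0.604 μmol/min.

0.604 μmol/min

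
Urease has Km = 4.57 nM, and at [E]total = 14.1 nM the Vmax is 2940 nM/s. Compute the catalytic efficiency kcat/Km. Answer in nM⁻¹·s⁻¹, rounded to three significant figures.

45.6 nM⁻¹·s⁻¹

kcat = Vmax/[E]total = 2940/14.1 = 209 s⁻¹.
kcat/Km = 209/4.57 = 45.6 nM⁻¹·s⁻¹.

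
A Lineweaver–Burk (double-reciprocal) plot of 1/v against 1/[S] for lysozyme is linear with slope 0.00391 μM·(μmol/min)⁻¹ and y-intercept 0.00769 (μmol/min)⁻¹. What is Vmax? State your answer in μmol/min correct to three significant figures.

The y-intercept of a Lineweaver–Burk plot equals 1/Vmax, so Vmax = 1/0.00769 = 130 μmol/min.

130 μmol/min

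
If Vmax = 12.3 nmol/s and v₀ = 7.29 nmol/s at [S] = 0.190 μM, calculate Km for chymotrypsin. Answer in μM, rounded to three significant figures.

0.131 μM

v/Vmax = 7.29/12.3 = 0.5927 = [S]/(Km+[S]).
So Km + [S] = [S]/0.5927 = 0.3206 μM, giving Km = 0.3206 − 0.190 = 0.131 μM.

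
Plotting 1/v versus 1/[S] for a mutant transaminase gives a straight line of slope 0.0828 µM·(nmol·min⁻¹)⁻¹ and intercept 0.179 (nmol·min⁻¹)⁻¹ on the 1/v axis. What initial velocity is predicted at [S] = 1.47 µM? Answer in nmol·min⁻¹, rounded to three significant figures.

4.25 nmol·min⁻¹

The y-intercept is 1/Vmax, so Vmax = 1/0.179 = 5.59 nmol·min⁻¹.
The slope is Km/Vmax, so Km = 0.0828 × 5.59 = 0.463 µM.
Then v = 5.59 × 1.47/(0.463 + 1.47) = 4.25 nmol·min⁻¹.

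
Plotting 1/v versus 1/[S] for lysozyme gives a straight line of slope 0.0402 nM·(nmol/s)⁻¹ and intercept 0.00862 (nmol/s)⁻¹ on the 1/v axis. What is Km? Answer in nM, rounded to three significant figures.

y-intercept = 1/Vmax ⇒ Vmax = 116 nmol/s; slope = Km/Vmax ⇒ Km = slope × Vmax.
Km = 0.0402 × 116 = 4.66 nM.

4.66 nM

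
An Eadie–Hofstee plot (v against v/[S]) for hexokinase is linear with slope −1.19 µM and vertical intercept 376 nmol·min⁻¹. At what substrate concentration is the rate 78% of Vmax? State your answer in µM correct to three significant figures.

The Eadie–Hofstee slope gives Km = 1.19 µM (slope = −Km).
v/Vmax = [S]/(Km+[S]) = 0.78 ⇒ [S] = Km·0.78/(1−0.78) = 1.19 × 3.545 = 4.22 µM.

4.22 µM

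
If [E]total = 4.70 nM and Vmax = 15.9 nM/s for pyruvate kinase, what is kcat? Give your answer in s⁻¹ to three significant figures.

3.38 s⁻¹

kcat = Vmax/[E]total = 15.9 nM/s / 4.70 nM = 3.38 s⁻¹.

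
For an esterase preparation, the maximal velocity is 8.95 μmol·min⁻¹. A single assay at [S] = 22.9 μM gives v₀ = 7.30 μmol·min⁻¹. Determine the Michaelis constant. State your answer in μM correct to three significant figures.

5.18 μM

From v = Vmax[S]/(Km+[S]), Km = [S](Vmax − v)/v.
Km = 22.9 × (8.95 − 7.30) / 7.30 = 37.78/7.30 = 5.18 μM.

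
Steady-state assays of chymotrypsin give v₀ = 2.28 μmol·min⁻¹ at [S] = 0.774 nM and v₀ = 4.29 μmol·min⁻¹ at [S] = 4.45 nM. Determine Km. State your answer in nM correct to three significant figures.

From v = Vmax[S]/(Km+[S]), each point gives Vmax = v(Km+[S])/[S].
Equating: 2.28(Km+0.774)/0.774 = 4.29(Km+4.45)/4.45.
2.946·Km + 2.28 = 0.9640·Km + 4.29, so (2.946 − 0.9640)·Km = 4.29 − 2.28.
Km = 2.010/1.982 = 1.01 nM; then Vmax = 2.28(1.01+0.774)/0.774 = 5.27 μmol·min⁻¹.

1.01 nM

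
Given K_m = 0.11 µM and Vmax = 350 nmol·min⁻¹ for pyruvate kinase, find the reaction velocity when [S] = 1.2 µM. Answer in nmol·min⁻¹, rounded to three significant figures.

v = Vmax·[S]/(Km + [S]) = 350 × 1.2 / (0.11 + 1.2)
  = 420.0 / 1.310 = 321 nmol·min⁻¹.

321 nmol·min⁻¹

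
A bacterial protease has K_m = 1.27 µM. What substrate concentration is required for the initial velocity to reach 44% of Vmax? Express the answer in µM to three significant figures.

0.998 µM

v/Vmax = [S]/(Km+[S]) = 0.44, so [S] = Km·0.44/(1 − 0.44) = 1.27 × 0.7857.
[S] = 0.998 µM.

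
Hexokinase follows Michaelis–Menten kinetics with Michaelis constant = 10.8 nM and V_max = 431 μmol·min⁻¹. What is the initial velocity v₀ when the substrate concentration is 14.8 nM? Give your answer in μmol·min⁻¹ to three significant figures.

[S]/(Km+[S]) = 14.8/25.60 = 0.5781, the fractional saturation.
v = 0.5781 × Vmax = 0.5781 × 431 = 249 μmol·min⁻¹.

249 μmol·min⁻¹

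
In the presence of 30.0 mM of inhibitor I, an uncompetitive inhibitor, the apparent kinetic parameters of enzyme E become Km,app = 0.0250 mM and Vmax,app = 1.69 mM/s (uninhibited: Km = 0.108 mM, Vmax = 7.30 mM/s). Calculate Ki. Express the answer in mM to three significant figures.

9.04 mM

Uncompetitive: Vmax,app = Vmax/α (and Km,app = Km/α) with α = 1 + [I]/Ki.
α = Vmax/Vmax,app = 7.30/1.69 = 4.320.
Ki = [I]/(α − 1) = 30.0/3.320 = 9.04 mM.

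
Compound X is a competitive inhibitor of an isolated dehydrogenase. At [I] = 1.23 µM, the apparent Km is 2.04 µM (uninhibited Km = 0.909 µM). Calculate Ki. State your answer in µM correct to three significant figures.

0.989 µM

Competitive: Km,app = α·Km with α = 1 + [I]/Ki.
α = Km,app/Km = 2.04/0.909 = 2.244.
Since α = 1 + [I]/Ki, [I]/Ki = 2.244 − 1 = 1.244 and Ki = 1.23/1.244 = 0.989 µM.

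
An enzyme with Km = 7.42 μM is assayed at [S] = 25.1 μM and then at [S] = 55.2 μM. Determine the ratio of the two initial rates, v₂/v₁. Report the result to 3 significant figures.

The fractional saturations are [S]/(Km+[S]) = 25.1/32.52 = 0.7718 and 55.2/62.62 = 0.8815.
v₂/v₁ is just their ratio: 0.8815/0.7718 = 1.14.

1.14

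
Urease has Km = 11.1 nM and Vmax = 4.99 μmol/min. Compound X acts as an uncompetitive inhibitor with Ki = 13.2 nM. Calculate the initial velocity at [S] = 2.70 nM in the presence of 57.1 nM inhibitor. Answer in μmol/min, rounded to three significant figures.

0.529 μmol/min

With α = 1 + [I]/Ki = 1 + 57.1/13.2 = 5.326, the uncompetitive rate law is v = (Vmax/α)·[S] / (Km/α + [S]).
v = (4.99/5.326)×2.70 / (11.1/5.326 + 2.70) = 2.530/4.784 = 0.529 μmol/min.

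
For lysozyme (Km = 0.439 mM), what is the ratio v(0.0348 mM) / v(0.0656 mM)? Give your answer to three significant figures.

The fractional saturations are [S]/(Km+[S]) = 0.0656/0.5046 = 0.1300 and 0.0348/0.4738 = 0.07345.
v₂/v₁ is just their ratio: 0.07345/0.1300 = 0.565.

0.565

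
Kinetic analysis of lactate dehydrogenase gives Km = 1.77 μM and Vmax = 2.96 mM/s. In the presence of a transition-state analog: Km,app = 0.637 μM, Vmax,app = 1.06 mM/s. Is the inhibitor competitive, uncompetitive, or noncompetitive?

uncompetitive

Both Km and Vmax decrease by the same factor (~2.78-fold) — characteristic of uncompetitive inhibition.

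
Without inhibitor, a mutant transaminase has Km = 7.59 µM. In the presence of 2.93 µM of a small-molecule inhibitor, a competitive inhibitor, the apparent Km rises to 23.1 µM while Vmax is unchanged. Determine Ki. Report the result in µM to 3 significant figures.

Competitive: Km,app = α·Km with α = 1 + [I]/Ki.
α = Km,app/Km = 23.1/7.59 = 3.043.
Since α = 1 + [I]/Ki, [I]/Ki = 3.043 − 1 = 2.043 and Ki = 2.93/2.043 = 1.43 µM.

1.43 µM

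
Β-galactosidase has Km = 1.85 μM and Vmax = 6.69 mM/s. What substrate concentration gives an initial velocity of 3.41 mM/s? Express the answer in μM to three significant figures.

1.92 μM

The required fractional saturation is v/Vmax = 3.41/6.69 = 0.5097.
Then [S]/(Km+[S]) = 0.5097 ⇒ [S] = 1.85 × 0.5097/(1 − 0.5097) = 1.92 μM.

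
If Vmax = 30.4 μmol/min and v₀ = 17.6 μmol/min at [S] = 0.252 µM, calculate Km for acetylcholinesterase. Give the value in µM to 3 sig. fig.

0.183 µM

v/Vmax = 17.6/30.4 = 0.5789 = [S]/(Km+[S]).
So Km + [S] = [S]/0.5789 = 0.4353 µM, giving Km = 0.4353 − 0.252 = 0.183 µM.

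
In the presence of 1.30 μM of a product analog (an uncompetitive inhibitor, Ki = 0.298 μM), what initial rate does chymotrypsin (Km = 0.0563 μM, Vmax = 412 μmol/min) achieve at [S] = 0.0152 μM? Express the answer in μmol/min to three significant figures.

45.4 μmol/min

With α = 1 + [I]/Ki = 1 + 1.30/0.298 = 5.362, the uncompetitive rate law is v = (Vmax/α)·[S] / (Km/α + [S]).
v = (412/5.362)×0.0152 / (0.0563/5.362 + 0.0152) = 1.168/0.02570 = 45.4 μmol/min.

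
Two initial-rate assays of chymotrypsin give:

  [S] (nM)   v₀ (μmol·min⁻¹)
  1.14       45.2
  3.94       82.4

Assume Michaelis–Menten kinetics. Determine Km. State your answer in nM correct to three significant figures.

1.99 nM

From v = Vmax[S]/(Km+[S]), each point gives Vmax = v(Km+[S])/[S].
Equating: 45.2(Km+1.14)/1.14 = 82.4(Km+3.94)/3.94.
39.65·Km + 45.2 = 20.91·Km + 82.4, so (39.65 − 20.91)·Km = 82.4 − 45.2.
Km = 37.20/18.74 = 1.99 nM; then Vmax = 45.2(1.99+1.14)/1.14 = 124 μmol·min⁻¹.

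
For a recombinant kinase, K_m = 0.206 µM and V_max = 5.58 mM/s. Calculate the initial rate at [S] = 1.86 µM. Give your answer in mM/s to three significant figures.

v = Vmax·[S]/(Km + [S]) = 5.58 × 1.86 / (0.206 + 1.86)
  = 10.38 / 2.066 = 5.02 mM/s.

5.02 mM/s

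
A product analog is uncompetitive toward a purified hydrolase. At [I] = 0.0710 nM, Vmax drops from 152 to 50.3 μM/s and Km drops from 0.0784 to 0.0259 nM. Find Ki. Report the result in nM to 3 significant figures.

0.0351 nM

Uncompetitive: Vmax,app = Vmax/α (and Km,app = Km/α) with α = 1 + [I]/Ki.
α = Vmax/Vmax,app = 152/50.3 = 3.022.
Since α = 1 + [I]/Ki, [I]/Ki = 3.022 − 1 = 2.022 and Ki = 0.0710/2.022 = 0.0351 nM.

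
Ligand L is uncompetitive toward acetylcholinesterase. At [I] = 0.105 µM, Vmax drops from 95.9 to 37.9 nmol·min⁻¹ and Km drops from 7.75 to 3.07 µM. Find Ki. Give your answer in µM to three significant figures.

Uncompetitive: Vmax,app = Vmax/α (and Km,app = Km/α) with α = 1 + [I]/Ki.
α = Vmax/Vmax,app = 95.9/37.9 = 2.530.
Since α = 1 + [I]/Ki, [I]/Ki = 2.530 − 1 = 1.530 and Ki = 0.105/1.530 = 0.0686 µM.

0.0686 µM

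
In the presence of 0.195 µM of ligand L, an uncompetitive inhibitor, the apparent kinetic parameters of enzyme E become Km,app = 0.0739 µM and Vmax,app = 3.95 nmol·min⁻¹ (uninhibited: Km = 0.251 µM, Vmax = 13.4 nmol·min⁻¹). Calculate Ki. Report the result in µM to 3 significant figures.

Uncompetitive: Vmax,app = Vmax/α (and Km,app = Km/α) with α = 1 + [I]/Ki.
α = Vmax/Vmax,app = 13.4/3.95 = 3.392.
Ki = [I]/(α − 1) = 0.195/2.392 = 0.0815 µM.

0.0815 µM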